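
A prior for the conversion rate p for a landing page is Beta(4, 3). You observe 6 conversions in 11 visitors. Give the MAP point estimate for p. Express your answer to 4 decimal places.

Prior: Beta(4, 3).
Data: 6 successes in 11 trials. The binomial likelihood contributes p^6(1−p)^5, so the posterior is Beta(4+6, 3+5) = Beta(10, 8).
For Beta(a, b) with a, b > 1 the mode is (a−1)/(a+b−2) = 9/16 ≈ 0.5625.

p̂_MAP = 0.5625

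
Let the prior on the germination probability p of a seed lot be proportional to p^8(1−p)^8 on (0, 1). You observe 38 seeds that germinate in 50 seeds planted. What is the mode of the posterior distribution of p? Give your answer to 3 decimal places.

The prior density ∝ p^8(1−p)^8 is the kernel of Beta(9, 9).
Data: 38 successes in 50 trials. The binomial likelihood contributes p^38(1−p)^12, so the posterior is Beta(9+38, 9+12) = Beta(47, 21).
For Beta(a, b) with a, b > 1 the mode is (a−1)/(a+b−2) = 46/66 ≈ 0.697.

p̂_MAP = 0.697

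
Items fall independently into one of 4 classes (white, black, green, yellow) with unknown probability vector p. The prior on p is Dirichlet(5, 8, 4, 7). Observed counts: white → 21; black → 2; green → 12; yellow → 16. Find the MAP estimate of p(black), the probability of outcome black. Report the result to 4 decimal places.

MAP estimate of p(black) = 0.1268

The posterior is Dirichlet(αᵢ + nᵢ) = Dirichlet(26, 10, 16, 23).
For a Dirichlet(a₁,…,a_K) with all aᵢ > 1, the mode has j-th component (aⱼ − 1)/(Σaᵢ − K).
Here Σaᵢ = 75 and K = 4, so p(black) = (10 − 1)/(75 − 4) = 9/71 ≈ 0.1268.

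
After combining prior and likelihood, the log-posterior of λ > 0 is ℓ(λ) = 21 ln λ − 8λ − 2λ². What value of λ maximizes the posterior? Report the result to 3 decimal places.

ℓ'(λ) = 21/λ − 8 − 4λ. Setting this to zero and multiplying by λ: 4λ² + 8λ − 21 = 0.
λ = (−8 + √(8² + 4·4·21)) / (2·4) = (−8 + √400) / 8 = (−8 + 20)/8 = 3/2.
ℓ''(λ) = −21/λ² − 4 < 0, confirming a maximum.

λ̂_MAP = 1.500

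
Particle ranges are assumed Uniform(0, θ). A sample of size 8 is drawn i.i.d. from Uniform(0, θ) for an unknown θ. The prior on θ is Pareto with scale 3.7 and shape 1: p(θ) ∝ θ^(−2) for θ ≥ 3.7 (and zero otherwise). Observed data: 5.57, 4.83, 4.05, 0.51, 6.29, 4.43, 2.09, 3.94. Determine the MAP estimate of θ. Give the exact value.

θ̂_MAP = 6.29

The Uniform(0, θ) likelihood is θ^(−n) for θ ≥ max(xᵢ), zero otherwise. Here max(xᵢ) = 6.29.
Posterior ∝ θ^(−2) · θ^(−8) = θ^(−10) on θ ≥ max(3.7, 6.29) = 6.29.
This density is strictly decreasing in θ, so the posterior mode lies at the lower boundary of the support.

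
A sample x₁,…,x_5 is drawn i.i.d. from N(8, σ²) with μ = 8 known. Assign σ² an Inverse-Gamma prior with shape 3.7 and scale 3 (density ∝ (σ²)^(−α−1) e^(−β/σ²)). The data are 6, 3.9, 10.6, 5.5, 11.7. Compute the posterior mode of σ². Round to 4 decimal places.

Sum of squared deviations about the known mean: SS = (6−8)² + (3.9−8)² + (10.6−8)² + (5.5−8)² + (11.7−8)² = 47.51.
The Normal likelihood contributes (σ²)^(−n/2) exp(−SS/(2σ²)), so the posterior is Inverse-Gamma(α + n/2, β + SS/2) = Inverse-Gamma(6.2, 26.755).
The mode of Inverse-Gamma(a, b) is b/(a+1) = 26.755/7.2 ≈ 3.7160.

σ̂²_MAP = 3.7160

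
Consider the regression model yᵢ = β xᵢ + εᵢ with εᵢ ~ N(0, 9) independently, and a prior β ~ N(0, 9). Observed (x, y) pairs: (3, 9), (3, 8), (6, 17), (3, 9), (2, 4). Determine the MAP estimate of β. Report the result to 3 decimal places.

log p(β | y) = −Σ(yᵢ − βxᵢ)²/(2·9) − β²/(2·9) + const.
Setting the derivative to zero: Σxᵢ(yᵢ − βxᵢ)/9 − β/9 = 0, so β = Σxᵢyᵢ / (Σxᵢ² + σ²/τ²).
Σxᵢyᵢ = 3·9 + 3·8 + 6·17 + 3·9 + 2·4 = 188; Σxᵢ² = 67; σ²/τ² = 1.
β̂_MAP = 188 / (67 + 1) = 188/68 ≈ 2.765.

β̂_MAP = 2.765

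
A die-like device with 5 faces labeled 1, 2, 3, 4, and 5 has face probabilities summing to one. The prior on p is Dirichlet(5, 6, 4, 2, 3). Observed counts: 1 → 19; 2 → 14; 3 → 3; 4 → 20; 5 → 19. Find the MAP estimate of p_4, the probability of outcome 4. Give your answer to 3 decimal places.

MAP estimate: 0.233

The posterior is Dirichlet(αᵢ + nᵢ) = Dirichlet(24, 20, 7, 22, 22).
For a Dirichlet(a₁,…,a_K) with all aᵢ > 1, the mode has j-th component (aⱼ − 1)/(Σaᵢ − K).
Here Σaᵢ = 95 and K = 5, so p_4 = (22 − 1)/(95 − 5) = 21/90 ≈ 0.233.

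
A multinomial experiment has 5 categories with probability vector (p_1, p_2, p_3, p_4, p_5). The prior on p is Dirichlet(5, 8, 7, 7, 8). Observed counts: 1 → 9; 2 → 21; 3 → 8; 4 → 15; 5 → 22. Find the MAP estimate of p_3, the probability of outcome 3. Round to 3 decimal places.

MAP estimate: 0.133

The posterior is Dirichlet(αᵢ + nᵢ) = Dirichlet(14, 29, 15, 22, 30).
For a Dirichlet(a₁,…,a_K) with all aᵢ > 1, the mode has j-th component (aⱼ − 1)/(Σaᵢ − K).
Here Σaᵢ = 110 and K = 5, so p_3 = (15 − 1)/(110 − 5) = 14/105 ≈ 0.133.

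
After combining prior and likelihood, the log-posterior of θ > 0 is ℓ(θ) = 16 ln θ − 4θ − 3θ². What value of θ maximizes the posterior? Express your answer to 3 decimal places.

θ̂_MAP = 1.333

ℓ'(θ) = 16/θ − 4 − 6θ. Setting this to zero and multiplying by θ: 6θ² + 4θ − 16 = 0.
θ = (−4 + √(4² + 4·6·16)) / (2·6) = (−4 + √400) / 12 = (−4 + 20)/12 = 4/3.
ℓ''(θ) = −16/θ² − 6 < 0, confirming a maximum.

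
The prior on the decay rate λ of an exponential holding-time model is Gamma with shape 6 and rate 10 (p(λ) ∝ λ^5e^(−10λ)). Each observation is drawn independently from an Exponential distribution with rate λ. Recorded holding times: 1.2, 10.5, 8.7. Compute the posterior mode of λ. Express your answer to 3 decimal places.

λ̂_MAP = 0.263

The Exponential(rate=λ) likelihood is ∝ λ^n e^(−λΣtᵢ). Here n = 3 and Σtᵢ = 1.2 + 10.5 + 8.7 = 20.4.
Posterior ∝ λ^5e^(−10λ) · λ^3e^(−20.4λ) = λ^8e^(−30.4λ), i.e. Gamma(9, 30.4).
Mode = (a−1)/b = 8/30.4 ≈ 0.263.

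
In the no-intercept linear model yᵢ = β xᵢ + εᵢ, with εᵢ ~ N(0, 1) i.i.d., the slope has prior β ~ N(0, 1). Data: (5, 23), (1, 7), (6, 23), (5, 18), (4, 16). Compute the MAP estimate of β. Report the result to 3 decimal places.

β̂_MAP = 3.981

log p(β | y) = −Σ(yᵢ − βxᵢ)²/(2·1) − β²/(2·1) + const.
Setting the derivative to zero: Σxᵢ(yᵢ − βxᵢ)/1 − β/1 = 0, so β = Σxᵢyᵢ / (Σxᵢ² + σ²/τ²).
Σxᵢyᵢ = 5·23 + 1·7 + 6·23 + 5·18 + 4·16 = 414; Σxᵢ² = 103; σ²/τ² = 1.
β̂_MAP = 414 / (103 + 1) = 414/104 ≈ 3.981.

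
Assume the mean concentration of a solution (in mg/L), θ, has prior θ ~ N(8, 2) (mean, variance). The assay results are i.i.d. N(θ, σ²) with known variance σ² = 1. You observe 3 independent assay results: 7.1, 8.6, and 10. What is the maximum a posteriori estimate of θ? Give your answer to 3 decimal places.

n = 3; x̄ = (7.1 + 8.6 + 10)/3 = 25.7/3 = 257/30 ≈ 8.5667.
For a Normal prior and Normal likelihood with known variance, the posterior is Normal; its mode equals its mean, the precision-weighted average.
Prior precision 1/σ₀² = 1/2 = 0.5; data precision n/σ² = 3/1 = 3.
θ̂ = (0.5·8 + 3·(257/30)) / (0.5 + 3) = 29.7/3.5 = 297/35 ≈ 8.486.

θ̂_MAP = 8.486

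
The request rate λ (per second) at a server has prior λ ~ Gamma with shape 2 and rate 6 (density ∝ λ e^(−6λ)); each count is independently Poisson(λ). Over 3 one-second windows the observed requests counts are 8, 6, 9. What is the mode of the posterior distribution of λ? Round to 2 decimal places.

Σxᵢ = 8+6+9 = 23, with n = 3.
Posterior ∝ λe^(−6λ) · λ^23e^(−3λ) = λ^24e^(−9λ), i.e. Gamma(shape=25, rate=9).
The mode of a Gamma(a, b) with a ≥ 1 (shape–rate) is (a−1)/b = 24/9 ≈ 2.67.

λ̂_MAP = 2.67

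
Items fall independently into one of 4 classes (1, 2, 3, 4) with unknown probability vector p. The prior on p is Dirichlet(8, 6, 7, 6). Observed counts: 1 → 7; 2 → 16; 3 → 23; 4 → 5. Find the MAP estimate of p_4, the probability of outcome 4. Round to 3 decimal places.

MAP estimate: 0.135

The posterior is Dirichlet(αᵢ + nᵢ) = Dirichlet(15, 22, 30, 11).
For a Dirichlet(a₁,…,a_K) with all aᵢ > 1, the mode has j-th component (aⱼ − 1)/(Σaᵢ − K).
Here Σaᵢ = 78 and K = 4, so p_4 = (11 − 1)/(78 − 4) = 10/74 ≈ 0.135.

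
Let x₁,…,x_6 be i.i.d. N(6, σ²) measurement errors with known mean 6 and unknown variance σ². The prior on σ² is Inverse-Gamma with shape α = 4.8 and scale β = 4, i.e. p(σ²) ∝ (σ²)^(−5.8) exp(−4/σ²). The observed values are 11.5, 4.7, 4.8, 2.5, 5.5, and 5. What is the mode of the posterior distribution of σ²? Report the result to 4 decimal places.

Sum of squared deviations about the known mean: SS = (11.5−6)² + (4.7−6)² + (4.8−6)² + (2.5−6)² + (5.5−6)² + (5−6)² = 46.88.
The Normal likelihood contributes (σ²)^(−n/2) exp(−SS/(2σ²)), so the posterior is Inverse-Gamma(α + n/2, β + SS/2) = Inverse-Gamma(7.8, 27.44).
The mode of Inverse-Gamma(a, b) is b/(a+1) = 27.44/8.8 ≈ 3.1182.

σ̂²_MAP = 3.1182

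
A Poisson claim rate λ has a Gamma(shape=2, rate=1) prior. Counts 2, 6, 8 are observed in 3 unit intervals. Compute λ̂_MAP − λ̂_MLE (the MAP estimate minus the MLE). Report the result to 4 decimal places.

Σxᵢ = 16. Posterior is Gamma(18, 4); MAP = (18−1)/4 = 17/4 ≈ 4.25000.
MLE = x̄ = 16/3 ≈ 5.33333.
Difference = 17/4 − 16/3 = -13/12 ≈ -1.0833.

MAP − MLE = -1.0833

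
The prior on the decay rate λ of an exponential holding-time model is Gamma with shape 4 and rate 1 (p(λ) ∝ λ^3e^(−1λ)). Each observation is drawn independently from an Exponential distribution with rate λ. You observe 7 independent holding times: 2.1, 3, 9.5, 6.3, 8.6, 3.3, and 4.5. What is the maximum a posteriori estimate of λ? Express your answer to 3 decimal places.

λ̂_MAP = 0.261

The Exponential(rate=λ) likelihood is ∝ λ^n e^(−λΣtᵢ). Here n = 7 and Σtᵢ = 2.1 + 3 + 9.5 + 6.3 + 8.6 + 3.3 + 4.5 = 37.3.
Posterior ∝ λ^3e^(−1λ) · λ^7e^(−37.3λ) = λ^10e^(−38.3λ), i.e. Gamma(11, 38.3).
Mode = (a−1)/b = 10/38.3 ≈ 0.261.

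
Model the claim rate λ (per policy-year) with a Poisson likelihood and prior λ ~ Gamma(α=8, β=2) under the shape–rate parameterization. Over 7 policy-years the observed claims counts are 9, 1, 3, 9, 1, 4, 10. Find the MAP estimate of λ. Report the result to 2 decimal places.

Σxᵢ = 9+1+3+9+1+4+10 = 37, with n = 7.
Posterior ∝ λ^7e^(−2λ) · λ^37e^(−7λ) = λ^44e^(−9λ), i.e. Gamma(shape=45, rate=9).
The mode of a Gamma(a, b) with a ≥ 1 (shape–rate) is (a−1)/b = 44/9 ≈ 4.89.

λ̂_MAP = 4.89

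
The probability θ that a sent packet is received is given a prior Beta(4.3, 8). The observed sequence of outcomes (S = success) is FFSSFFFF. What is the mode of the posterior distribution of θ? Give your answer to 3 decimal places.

Prior: Beta(4.3, 8).
Data: 2 successes in 8 trials (from the sequence). The binomial likelihood contributes θ^2(1−θ)^6, so the posterior is Beta(4.3+2, 8+6) = Beta(6.3, 14).
For Beta(a, b) with a, b > 1 the mode is (a−1)/(a+b−2) = 5.3/18.3 ≈ 0.290.

θ̂_MAP = 0.290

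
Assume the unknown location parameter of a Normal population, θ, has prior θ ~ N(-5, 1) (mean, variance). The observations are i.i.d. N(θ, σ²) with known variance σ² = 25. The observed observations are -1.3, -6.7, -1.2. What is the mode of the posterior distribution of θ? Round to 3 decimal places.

n = 3; x̄ = ((-1.3) + (-6.7) + (-1.2))/3 = -9.2/3 = -46/15 ≈ -3.0667.
For a Normal prior and Normal likelihood with known variance, the posterior is Normal; its mode equals its mean, the precision-weighted average.
Prior precision 1/σ₀² = 1/1 = 1; data precision n/σ² = 3/25 = 0.12.
θ̂ = (1·(-5) + 0.12·(-46/15)) / (1 + 0.12) = (-5.368)/1.12 = -671/140 ≈ -4.793.

θ̂_MAP = -4.793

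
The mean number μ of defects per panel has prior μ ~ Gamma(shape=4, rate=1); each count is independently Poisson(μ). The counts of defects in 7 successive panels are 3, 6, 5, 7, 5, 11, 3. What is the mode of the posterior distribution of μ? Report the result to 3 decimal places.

μ̂_MAP = 5.375

Σxᵢ = 3+6+5+7+5+11+3 = 40, with n = 7.
Posterior ∝ μ^3e^(−1μ) · μ^40e^(−7μ) = μ^43e^(−8μ), i.e. Gamma(shape=44, rate=8).
The mode of a Gamma(a, b) with a ≥ 1 (shape–rate) is (a−1)/b = 43/8 ≈ 5.375.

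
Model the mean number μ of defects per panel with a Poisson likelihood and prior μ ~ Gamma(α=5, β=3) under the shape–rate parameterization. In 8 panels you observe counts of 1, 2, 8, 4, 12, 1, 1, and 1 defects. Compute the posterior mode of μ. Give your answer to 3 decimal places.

Σxᵢ = 1+2+8+4+12+1+1+1 = 30, with n = 8.
Posterior ∝ μ^4e^(−3μ) · μ^30e^(−8μ) = μ^34e^(−11μ), i.e. Gamma(shape=35, rate=11).
The mode of a Gamma(a, b) with a ≥ 1 (shape–rate) is (a−1)/b = 34/11 ≈ 3.091.

μ̂_MAP = 3.091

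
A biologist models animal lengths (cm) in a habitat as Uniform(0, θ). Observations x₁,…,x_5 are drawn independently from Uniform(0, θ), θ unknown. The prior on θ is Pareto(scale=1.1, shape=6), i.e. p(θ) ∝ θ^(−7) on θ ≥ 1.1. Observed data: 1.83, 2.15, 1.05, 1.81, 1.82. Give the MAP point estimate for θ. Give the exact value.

θ̂_MAP = 2.15

The Uniform(0, θ) likelihood is θ^(−n) for θ ≥ max(xᵢ), zero otherwise. Here max(xᵢ) = 2.15.
Posterior ∝ θ^(−7) · θ^(−5) = θ^(−12) on θ ≥ max(1.1, 2.15) = 2.15.
This density is strictly decreasing in θ, so the posterior mode lies at the lower boundary of the support.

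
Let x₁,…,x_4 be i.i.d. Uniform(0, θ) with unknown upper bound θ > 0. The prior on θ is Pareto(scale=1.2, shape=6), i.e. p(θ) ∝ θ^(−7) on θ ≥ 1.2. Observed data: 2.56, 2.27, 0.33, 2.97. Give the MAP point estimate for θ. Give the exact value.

θ̂_MAP = 2.97

The Uniform(0, θ) likelihood is θ^(−n) for θ ≥ max(xᵢ), zero otherwise. Here max(xᵢ) = 2.97.
Posterior ∝ θ^(−7) · θ^(−4) = θ^(−11) on θ ≥ max(1.2, 2.97) = 2.97.
This density is strictly decreasing in θ, so the posterior mode lies at the lower boundary of the support.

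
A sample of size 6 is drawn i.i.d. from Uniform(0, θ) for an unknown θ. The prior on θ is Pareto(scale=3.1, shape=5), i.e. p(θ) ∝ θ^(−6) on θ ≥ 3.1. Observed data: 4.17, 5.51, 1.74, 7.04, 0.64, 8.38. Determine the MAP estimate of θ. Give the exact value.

The Uniform(0, θ) likelihood is θ^(−n) for θ ≥ max(xᵢ), zero otherwise. Here max(xᵢ) = 8.38.
Posterior ∝ θ^(−6) · θ^(−6) = θ^(−12) on θ ≥ max(3.1, 8.38) = 8.38.
This density is strictly decreasing in θ, so the posterior mode lies at the lower boundary of the support.

θ̂_MAP = 8.38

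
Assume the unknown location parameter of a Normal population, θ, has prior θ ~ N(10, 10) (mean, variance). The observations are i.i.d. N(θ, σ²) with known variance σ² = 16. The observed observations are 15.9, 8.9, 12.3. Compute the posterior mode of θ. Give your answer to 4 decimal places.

n = 3; x̄ = (15.9 + 8.9 + 12.3)/3 = 37.1/3 = 371/30 ≈ 12.3667.
For a Normal prior and Normal likelihood with known variance, the posterior is Normal; its mode equals its mean, the precision-weighted average.
Prior precision 1/σ₀² = 1/10 = 0.1; data precision n/σ² = 3/16 = 0.1875.
θ̂ = (0.1·10 + 0.1875·(371/30)) / (0.1 + 0.1875) = 3.31875/0.2875 = 531/46 ≈ 11.5435.

θ̂_MAP = 11.5435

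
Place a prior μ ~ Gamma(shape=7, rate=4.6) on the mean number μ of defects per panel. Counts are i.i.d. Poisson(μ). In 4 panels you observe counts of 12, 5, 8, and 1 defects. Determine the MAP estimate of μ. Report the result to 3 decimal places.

μ̂_MAP = 3.721

Σxᵢ = 12+5+8+1 = 26, with n = 4.
Posterior ∝ μ^6e^(−4.6μ) · μ^26e^(−4μ) = μ^32e^(−8.6μ), i.e. Gamma(shape=33, rate=8.6).
The mode of a Gamma(a, b) with a ≥ 1 (shape–rate) is (a−1)/b = 32/8.6 ≈ 3.721.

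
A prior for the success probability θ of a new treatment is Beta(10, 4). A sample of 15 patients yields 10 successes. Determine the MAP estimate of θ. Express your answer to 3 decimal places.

θ̂_MAP = 0.704

Prior: Beta(10, 4).
Data: 10 successes in 15 trials. The binomial likelihood contributes θ^10(1−θ)^5, so the posterior is Beta(10+10, 4+5) = Beta(20, 9).
For Beta(a, b) with a, b > 1 the mode is (a−1)/(a+b−2) = 19/27 ≈ 0.704.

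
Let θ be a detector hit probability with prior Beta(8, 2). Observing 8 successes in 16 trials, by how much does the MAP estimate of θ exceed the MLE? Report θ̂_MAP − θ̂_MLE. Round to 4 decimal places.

MAP − MLE = 0.1250

Posterior is Beta(16, 10); MAP = (16−1)/(26−2) = 15/24 ≈ 0.62500.
MLE ignores the prior: θ̂_MLE = k/n = 8/16 ≈ 0.50000.
Difference = 15/24 − 8/16 = 1/8 ≈ 0.1250.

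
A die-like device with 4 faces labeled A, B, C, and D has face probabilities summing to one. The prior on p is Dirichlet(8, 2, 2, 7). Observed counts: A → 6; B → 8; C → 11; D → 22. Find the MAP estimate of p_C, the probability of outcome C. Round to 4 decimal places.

MAP estimate of p_C = 0.1935

The posterior is Dirichlet(αᵢ + nᵢ) = Dirichlet(14, 10, 13, 29).
For a Dirichlet(a₁,…,a_K) with all aᵢ > 1, the mode has j-th component (aⱼ − 1)/(Σaᵢ − K).
Here Σaᵢ = 66 and K = 4, so p_C = (13 − 1)/(66 − 4) = 12/62 ≈ 0.1935.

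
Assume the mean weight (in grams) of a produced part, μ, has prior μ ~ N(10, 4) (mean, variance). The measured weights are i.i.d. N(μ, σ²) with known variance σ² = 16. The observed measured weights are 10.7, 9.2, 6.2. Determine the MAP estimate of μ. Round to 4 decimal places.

μ̂_MAP = 9.4429

n = 3; x̄ = (10.7 + 9.2 + 6.2)/3 = 26.1/3 = 8.7.
For a Normal prior and Normal likelihood with known variance, the posterior is Normal; its mode equals its mean, the precision-weighted average.
Prior precision 1/σ₀² = 1/4 = 0.25; data precision n/σ² = 3/16 = 0.1875.
μ̂ = (0.25·10 + 0.1875·8.7) / (0.25 + 0.1875) = 4.13125/0.4375 = 661/70 ≈ 9.4429.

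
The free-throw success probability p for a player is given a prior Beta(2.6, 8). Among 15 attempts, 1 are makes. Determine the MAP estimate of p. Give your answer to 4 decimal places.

p̂_MAP = 0.1102

Prior: Beta(2.6, 8).
Data: 1 success in 15 trials. The binomial likelihood contributes p(1−p)^14, so the posterior is Beta(2.6+1, 8+14) = Beta(3.6, 22).
For Beta(a, b) with a, b > 1 the mode is (a−1)/(a+b−2) = 2.6/23.6 ≈ 0.1102.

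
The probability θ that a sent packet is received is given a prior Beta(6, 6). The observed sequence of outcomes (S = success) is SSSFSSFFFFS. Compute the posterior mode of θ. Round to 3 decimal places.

Prior: Beta(6, 6).
Data: 6 successes in 11 trials (from the sequence). The binomial likelihood contributes θ^6(1−θ)^5, so the posterior is Beta(6+6, 6+5) = Beta(12, 11).
For Beta(a, b) with a, b > 1 the mode is (a−1)/(a+b−2) = 11/21 ≈ 0.524.

θ̂_MAP = 0.524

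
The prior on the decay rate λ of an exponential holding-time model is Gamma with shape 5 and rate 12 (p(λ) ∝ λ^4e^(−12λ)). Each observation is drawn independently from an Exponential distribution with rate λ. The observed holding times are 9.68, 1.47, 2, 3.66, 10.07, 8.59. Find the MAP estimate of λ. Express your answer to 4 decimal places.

The Exponential(rate=λ) likelihood is ∝ λ^n e^(−λΣtᵢ). Here n = 6 and Σtᵢ = 9.68 + 1.47 + 2 + 3.66 + 10.07 + 8.59 = 35.47.
Posterior ∝ λ^4e^(−12λ) · λ^6e^(−35.47λ) = λ^10e^(−47.47λ), i.e. Gamma(11, 47.47).
Mode = (a−1)/b = 10/47.47 ≈ 0.2107.

λ̂_MAP = 0.2107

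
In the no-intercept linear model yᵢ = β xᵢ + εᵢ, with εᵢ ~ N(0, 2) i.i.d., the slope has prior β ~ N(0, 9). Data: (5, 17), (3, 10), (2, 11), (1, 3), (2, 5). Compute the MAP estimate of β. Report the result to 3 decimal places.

β̂_MAP = 3.470

log p(β | y) = −Σ(yᵢ − βxᵢ)²/(2·2) − β²/(2·9) + const.
Setting the derivative to zero: Σxᵢ(yᵢ − βxᵢ)/2 − β/9 = 0, so β = Σxᵢyᵢ / (Σxᵢ² + σ²/τ²).
Σxᵢyᵢ = 5·17 + 3·10 + 2·11 + 1·3 + 2·5 = 150; Σxᵢ² = 43; σ²/τ² = 2/9.
β̂_MAP = 150 / (43 + 2/9) = 150/(389/9) = 1350/389 ≈ 3.470.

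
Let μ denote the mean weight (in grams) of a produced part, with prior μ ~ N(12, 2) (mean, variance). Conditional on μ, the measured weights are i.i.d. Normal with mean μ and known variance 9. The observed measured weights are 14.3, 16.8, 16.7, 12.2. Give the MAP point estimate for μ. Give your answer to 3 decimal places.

n = 4; x̄ = (14.3 + 16.8 + 16.7 + 12.2)/4 = 60/4 = 15.
For a Normal prior and Normal likelihood with known variance, the posterior is Normal; its mode equals its mean, the precision-weighted average.
Prior precision 1/σ₀² = 1/2 = 0.5; data precision n/σ² = 4/9.
μ̂ = (0.5·12 + (4/9)·15) / (0.5 + 4/9) = (38/3)/(17/18) = 228/17 ≈ 13.412.

μ̂_MAP = 13.412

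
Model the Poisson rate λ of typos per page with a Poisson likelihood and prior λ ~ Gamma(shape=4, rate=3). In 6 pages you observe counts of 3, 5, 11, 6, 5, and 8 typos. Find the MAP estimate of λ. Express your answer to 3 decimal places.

λ̂_MAP = 4.556

Σxᵢ = 3+5+11+6+5+8 = 38, with n = 6.
Posterior ∝ λ^3e^(−3λ) · λ^38e^(−6λ) = λ^41e^(−9λ), i.e. Gamma(shape=42, rate=9).
The mode of a Gamma(a, b) with a ≥ 1 (shape–rate) is (a−1)/b = 41/9 ≈ 4.556.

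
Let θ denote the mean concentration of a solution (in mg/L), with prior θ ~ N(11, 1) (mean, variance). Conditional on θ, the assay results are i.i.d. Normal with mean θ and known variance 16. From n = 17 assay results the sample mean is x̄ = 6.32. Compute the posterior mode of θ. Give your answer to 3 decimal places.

θ̂_MAP = 8.589

n = 17, x̄ = 6.32.
For a Normal prior and Normal likelihood with known variance, the posterior is Normal; its mode equals its mean, the precision-weighted average.
Prior precision 1/σ₀² = 1/1 = 1; data precision n/σ² = 17/16 = 1.0625.
θ̂ = (1·11 + 1.0625·6.32) / (1 + 1.0625) = 17.715/2.0625 = 2362/275 ≈ 8.589.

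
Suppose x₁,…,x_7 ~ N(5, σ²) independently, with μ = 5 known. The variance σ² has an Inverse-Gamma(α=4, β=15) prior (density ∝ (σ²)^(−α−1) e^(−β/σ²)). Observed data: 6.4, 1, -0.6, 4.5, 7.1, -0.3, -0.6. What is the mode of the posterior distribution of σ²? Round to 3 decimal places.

Sum of squared deviations about the known mean: SS = (6.4−5)² + (1−5)² + (-0.6−5)² + (4.5−5)² + (7.1−5)² + (-0.3−5)² + (-0.6−5)² = 113.43.
The Normal likelihood contributes (σ²)^(−n/2) exp(−SS/(2σ²)), so the posterior is Inverse-Gamma(α + n/2, β + SS/2) = Inverse-Gamma(7.5, 71.715).
The mode of Inverse-Gamma(a, b) is b/(a+1) = 71.715/8.5 ≈ 8.437.

σ̂²_MAP = 8.437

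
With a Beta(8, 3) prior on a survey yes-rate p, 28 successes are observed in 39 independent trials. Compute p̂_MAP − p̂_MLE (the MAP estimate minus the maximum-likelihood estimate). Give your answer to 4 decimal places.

MAP − MLE = 0.0112

Posterior is Beta(36, 14); MAP = (36−1)/(50−2) = 35/48 ≈ 0.72917.
MLE ignores the prior: p̂_MLE = k/n = 28/39 ≈ 0.71795.
Difference = 35/48 − 28/39 = 7/624 ≈ 0.0112.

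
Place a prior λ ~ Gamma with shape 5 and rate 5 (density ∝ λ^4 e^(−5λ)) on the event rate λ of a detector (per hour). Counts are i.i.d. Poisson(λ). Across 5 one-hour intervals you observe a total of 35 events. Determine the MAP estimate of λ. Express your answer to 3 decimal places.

Σxᵢ = 35, n = 5.
Posterior ∝ λ^4e^(−5λ) · λ^35e^(−5λ) = λ^39e^(−10λ), i.e. Gamma(shape=40, rate=10).
The mode of a Gamma(a, b) with a ≥ 1 (shape–rate) is (a−1)/b = 39/10 ≈ 3.900.

λ̂_MAP = 3.900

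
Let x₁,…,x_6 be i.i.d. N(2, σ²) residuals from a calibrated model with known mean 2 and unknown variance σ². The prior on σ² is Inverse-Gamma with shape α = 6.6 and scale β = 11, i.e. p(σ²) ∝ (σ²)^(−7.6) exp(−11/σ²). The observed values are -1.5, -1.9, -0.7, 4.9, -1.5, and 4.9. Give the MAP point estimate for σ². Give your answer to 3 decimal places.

Sum of squared deviations about the known mean: SS = (-1.5−2)² + (-1.9−2)² + (-0.7−2)² + (4.9−2)² + (-1.5−2)² + (4.9−2)² = 63.82.
The Normal likelihood contributes (σ²)^(−n/2) exp(−SS/(2σ²)), so the posterior is Inverse-Gamma(α + n/2, β + SS/2) = Inverse-Gamma(9.6, 42.91).
The mode of Inverse-Gamma(a, b) is b/(a+1) = 42.91/10.6 ≈ 4.048.

σ̂²_MAP = 4.048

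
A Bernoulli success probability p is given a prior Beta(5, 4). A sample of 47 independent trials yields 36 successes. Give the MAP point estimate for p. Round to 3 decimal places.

Prior: Beta(5, 4).
Data: 36 successes in 47 trials. The binomial likelihood contributes p^36(1−p)^11, so the posterior is Beta(5+36, 4+11) = Beta(41, 15).
For Beta(a, b) with a, b > 1 the mode is (a−1)/(a+b−2) = 40/54 ≈ 0.741.

p̂_MAP = 0.741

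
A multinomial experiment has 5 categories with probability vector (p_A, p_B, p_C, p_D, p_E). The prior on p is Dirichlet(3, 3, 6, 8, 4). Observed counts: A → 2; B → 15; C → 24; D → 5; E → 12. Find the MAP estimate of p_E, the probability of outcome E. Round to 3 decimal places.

MAP estimate of p_E = 0.195

The posterior is Dirichlet(αᵢ + nᵢ) = Dirichlet(5, 18, 30, 13, 16).
For a Dirichlet(a₁,…,a_K) with all aᵢ > 1, the mode has j-th component (aⱼ − 1)/(Σaᵢ − K).
Here Σaᵢ = 82 and K = 5, so p_E = (16 − 1)/(82 − 5) = 15/77 ≈ 0.195.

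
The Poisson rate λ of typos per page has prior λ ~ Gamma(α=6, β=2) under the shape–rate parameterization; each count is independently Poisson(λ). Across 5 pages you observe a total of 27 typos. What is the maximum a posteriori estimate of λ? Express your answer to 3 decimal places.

Σxᵢ = 27, n = 5.
Posterior ∝ λ^5e^(−2λ) · λ^27e^(−5λ) = λ^32e^(−7λ), i.e. Gamma(shape=33, rate=7).
The mode of a Gamma(a, b) with a ≥ 1 (shape–rate) is (a−1)/b = 32/7 ≈ 4.571.

λ̂_MAP = 4.571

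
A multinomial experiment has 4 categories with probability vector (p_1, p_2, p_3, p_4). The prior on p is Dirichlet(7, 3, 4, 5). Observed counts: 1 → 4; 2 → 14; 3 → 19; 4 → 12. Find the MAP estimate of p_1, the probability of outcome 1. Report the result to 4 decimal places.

MAP estimate: 0.1563

The posterior is Dirichlet(αᵢ + nᵢ) = Dirichlet(11, 17, 23, 17).
For a Dirichlet(a₁,…,a_K) with all aᵢ > 1, the mode has j-th component (aⱼ − 1)/(Σaᵢ − K).
Here Σaᵢ = 68 and K = 4, so p_1 = (11 − 1)/(68 − 4) = 10/64 ≈ 0.1563.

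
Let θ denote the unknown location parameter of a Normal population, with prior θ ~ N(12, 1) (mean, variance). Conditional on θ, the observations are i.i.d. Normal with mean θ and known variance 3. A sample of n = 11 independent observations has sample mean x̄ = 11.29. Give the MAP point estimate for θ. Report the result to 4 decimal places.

θ̂_MAP = 11.4421

n = 11, x̄ = 11.29.
For a Normal prior and Normal likelihood with known variance, the posterior is Normal; its mode equals its mean, the precision-weighted average.
Prior precision 1/σ₀² = 1/1 = 1; data precision n/σ² = 11/3.
θ̂ = (1·12 + (11/3)·11.29) / (1 + 11/3) = (16019/300)/(14/3) = 16019/1400 ≈ 11.4421.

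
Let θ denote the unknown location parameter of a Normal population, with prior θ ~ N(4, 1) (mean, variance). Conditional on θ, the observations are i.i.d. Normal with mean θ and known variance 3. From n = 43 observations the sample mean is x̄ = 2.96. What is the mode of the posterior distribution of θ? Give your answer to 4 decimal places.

θ̂_MAP = 3.0278

n = 43, x̄ = 2.96.
For a Normal prior and Normal likelihood with known variance, the posterior is Normal; its mode equals its mean, the precision-weighted average.
Prior precision 1/σ₀² = 1/1 = 1; data precision n/σ² = 43/3.
θ̂ = (1·4 + (43/3)·2.96) / (1 + 43/3) = (3482/75)/(46/3) = 1741/575 ≈ 3.0278.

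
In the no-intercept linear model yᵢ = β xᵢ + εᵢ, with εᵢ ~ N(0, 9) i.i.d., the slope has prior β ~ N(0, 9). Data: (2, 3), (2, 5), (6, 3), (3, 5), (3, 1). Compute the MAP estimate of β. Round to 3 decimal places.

β̂_MAP = 0.825

log p(β | y) = −Σ(yᵢ − βxᵢ)²/(2·9) − β²/(2·9) + const.
Setting the derivative to zero: Σxᵢ(yᵢ − βxᵢ)/9 − β/9 = 0, so β = Σxᵢyᵢ / (Σxᵢ² + σ²/τ²).
Σxᵢyᵢ = 2·3 + 2·5 + 6·3 + 3·5 + 3·1 = 52; Σxᵢ² = 62; σ²/τ² = 1.
β̂_MAP = 52 / (62 + 1) = 52/63 ≈ 0.825.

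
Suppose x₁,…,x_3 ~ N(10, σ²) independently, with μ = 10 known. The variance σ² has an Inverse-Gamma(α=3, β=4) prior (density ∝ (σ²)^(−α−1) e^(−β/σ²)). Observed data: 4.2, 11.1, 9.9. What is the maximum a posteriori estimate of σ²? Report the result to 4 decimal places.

σ̂²_MAP = 3.8964

Sum of squared deviations about the known mean: SS = (4.2−10)² + (11.1−10)² + (9.9−10)² = 34.86.
The Normal likelihood contributes (σ²)^(−n/2) exp(−SS/(2σ²)), so the posterior is Inverse-Gamma(α + n/2, β + SS/2) = Inverse-Gamma(4.5, 21.43).
The mode of Inverse-Gamma(a, b) is b/(a+1) = 21.43/5.5 ≈ 3.8964.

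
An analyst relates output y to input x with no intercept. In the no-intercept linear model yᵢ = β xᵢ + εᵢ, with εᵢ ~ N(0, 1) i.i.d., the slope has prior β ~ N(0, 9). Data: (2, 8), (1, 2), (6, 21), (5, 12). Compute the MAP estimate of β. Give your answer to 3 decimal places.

log p(β | y) = −Σ(yᵢ − βxᵢ)²/(2·1) − β²/(2·9) + const.
Setting the derivative to zero: Σxᵢ(yᵢ − βxᵢ)/1 − β/9 = 0, so β = Σxᵢyᵢ / (Σxᵢ² + σ²/τ²).
Σxᵢyᵢ = 2·8 + 1·2 + 6·21 + 5·12 = 204; Σxᵢ² = 66; σ²/τ² = 1/9.
β̂_MAP = 204 / (66 + 1/9) = 204/(595/9) = 108/35 ≈ 3.086.

β̂_MAP = 3.086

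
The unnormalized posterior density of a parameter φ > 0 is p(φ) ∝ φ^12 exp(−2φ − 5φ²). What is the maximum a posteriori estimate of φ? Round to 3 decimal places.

φ̂_MAP = 1.000

ℓ'(φ) = 12/φ − 2 − 10φ. Setting this to zero and multiplying by φ: 10φ² + 2φ − 12 = 0.
φ = (−2 + √(2² + 4·10·12)) / (2·10) = (−2 + √484) / 20 = (−2 + 22)/20 = 1.
ℓ''(φ) = −12/φ² − 10 < 0, confirming a maximum.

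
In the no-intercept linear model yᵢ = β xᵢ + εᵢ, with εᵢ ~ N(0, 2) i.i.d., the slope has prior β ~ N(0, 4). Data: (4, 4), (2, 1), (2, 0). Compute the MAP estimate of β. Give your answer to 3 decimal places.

β̂_MAP = 0.735

log p(β | y) = −Σ(yᵢ − βxᵢ)²/(2·2) − β²/(2·4) + const.
Setting the derivative to zero: Σxᵢ(yᵢ − βxᵢ)/2 − β/4 = 0, so β = Σxᵢyᵢ / (Σxᵢ² + σ²/τ²).
Σxᵢyᵢ = 4·4 + 2·1 + 2·0 = 18; Σxᵢ² = 24; σ²/τ² = 0.5.
β̂_MAP = 18 / (24 + 0.5) = 18/24.5 ≈ 0.735.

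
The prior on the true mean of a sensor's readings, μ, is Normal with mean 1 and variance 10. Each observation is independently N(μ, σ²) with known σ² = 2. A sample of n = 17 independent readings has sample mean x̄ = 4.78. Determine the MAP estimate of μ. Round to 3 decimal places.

μ̂_MAP = 4.736

n = 17, x̄ = 4.78.
For a Normal prior and Normal likelihood with known variance, the posterior is Normal; its mode equals its mean, the precision-weighted average.
Prior precision 1/σ₀² = 1/10 = 0.1; data precision n/σ² = 17/2 = 8.5.
μ̂ = (0.1·1 + 8.5·4.78) / (0.1 + 8.5) = 40.73/8.6 = 4073/860 ≈ 4.736.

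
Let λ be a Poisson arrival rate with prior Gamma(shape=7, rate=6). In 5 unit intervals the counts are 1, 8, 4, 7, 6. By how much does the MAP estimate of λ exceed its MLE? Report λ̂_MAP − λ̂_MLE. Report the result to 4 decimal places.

Σxᵢ = 26. Posterior is Gamma(33, 11); MAP = (33−1)/11 = 32/11 ≈ 2.90909.
MLE = x̄ = 26/5 ≈ 5.20000.
Difference = 32/11 − 26/5 = -126/55 ≈ -2.2909.

MAP − MLE = -2.2909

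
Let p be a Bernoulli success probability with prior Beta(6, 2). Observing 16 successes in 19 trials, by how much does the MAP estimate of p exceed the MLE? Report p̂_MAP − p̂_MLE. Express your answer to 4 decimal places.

MAP − MLE = -0.0021

Posterior is Beta(22, 5); MAP = (22−1)/(27−2) = 21/25 ≈ 0.84000.
MLE ignores the prior: p̂_MLE = k/n = 16/19 ≈ 0.84211.
Difference = 21/25 − 16/19 = -1/475 ≈ -0.0021.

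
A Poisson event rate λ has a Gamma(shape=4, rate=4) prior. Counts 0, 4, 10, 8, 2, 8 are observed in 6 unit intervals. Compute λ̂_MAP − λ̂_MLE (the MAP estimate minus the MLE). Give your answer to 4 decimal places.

Σxᵢ = 32. Posterior is Gamma(36, 10); MAP = (36−1)/10 = 35/10 ≈ 3.50000.
MLE = x̄ = 32/6 ≈ 5.33333.
Difference = 35/10 − 32/6 = -11/6 ≈ -1.8333.

MAP − MLE = -1.8333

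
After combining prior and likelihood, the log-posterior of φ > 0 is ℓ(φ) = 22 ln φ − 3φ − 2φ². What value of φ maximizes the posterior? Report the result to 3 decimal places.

φ̂_MAP = 2.000

ℓ'(φ) = 22/φ − 3 − 4φ. Setting this to zero and multiplying by φ: 4φ² + 3φ − 22 = 0.
φ = (−3 + √(3² + 4·4·22)) / (2·4) = (−3 + √361) / 8 = (−3 + 19)/8 = 2.
ℓ''(φ) = −22/φ² − 4 < 0, confirming a maximum.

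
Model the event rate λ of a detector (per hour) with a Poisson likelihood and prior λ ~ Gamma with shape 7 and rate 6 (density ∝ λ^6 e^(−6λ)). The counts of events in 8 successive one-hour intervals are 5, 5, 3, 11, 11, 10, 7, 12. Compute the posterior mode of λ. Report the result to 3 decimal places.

λ̂_MAP = 5.000

Σxᵢ = 5+5+3+11+11+10+7+12 = 64, with n = 8.
Posterior ∝ λ^6e^(−6λ) · λ^64e^(−8λ) = λ^70e^(−14λ), i.e. Gamma(shape=71, rate=14).
The mode of a Gamma(a, b) with a ≥ 1 (shape–rate) is (a−1)/b = 70/14 ≈ 5.000.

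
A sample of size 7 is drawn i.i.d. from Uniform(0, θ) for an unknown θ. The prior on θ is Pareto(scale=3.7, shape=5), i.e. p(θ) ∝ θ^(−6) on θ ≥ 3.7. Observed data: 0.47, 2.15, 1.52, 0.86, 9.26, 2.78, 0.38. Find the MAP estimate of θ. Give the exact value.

The Uniform(0, θ) likelihood is θ^(−n) for θ ≥ max(xᵢ), zero otherwise. Here max(xᵢ) = 9.26.
Posterior ∝ θ^(−6) · θ^(−7) = θ^(−13) on θ ≥ max(3.7, 9.26) = 9.26.
This density is strictly decreasing in θ, so the posterior mode lies at the lower boundary of the support.

θ̂_MAP = 9.26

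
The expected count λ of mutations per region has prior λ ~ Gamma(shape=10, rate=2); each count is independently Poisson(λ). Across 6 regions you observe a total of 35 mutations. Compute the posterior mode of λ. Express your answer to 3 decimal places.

λ̂_MAP = 5.500

Σxᵢ = 35, n = 6.
Posterior ∝ λ^9e^(−2λ) · λ^35e^(−6λ) = λ^44e^(−8λ), i.e. Gamma(shape=45, rate=8).
The mode of a Gamma(a, b) with a ≥ 1 (shape–rate) is (a−1)/b = 44/8 ≈ 5.500.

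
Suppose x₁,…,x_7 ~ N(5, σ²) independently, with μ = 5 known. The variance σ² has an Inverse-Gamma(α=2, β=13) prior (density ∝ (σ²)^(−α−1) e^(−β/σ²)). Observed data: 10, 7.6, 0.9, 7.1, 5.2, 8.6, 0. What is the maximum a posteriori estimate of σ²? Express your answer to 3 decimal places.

σ̂²_MAP = 8.998

Sum of squared deviations about the known mean: SS = (10−5)² + (7.6−5)² + (0.9−5)² + (7.1−5)² + (5.2−5)² + (8.6−5)² + (0−5)² = 90.98.
The Normal likelihood contributes (σ²)^(−n/2) exp(−SS/(2σ²)), so the posterior is Inverse-Gamma(α + n/2, β + SS/2) = Inverse-Gamma(5.5, 58.49).
The mode of Inverse-Gamma(a, b) is b/(a+1) = 58.49/6.5 ≈ 8.998.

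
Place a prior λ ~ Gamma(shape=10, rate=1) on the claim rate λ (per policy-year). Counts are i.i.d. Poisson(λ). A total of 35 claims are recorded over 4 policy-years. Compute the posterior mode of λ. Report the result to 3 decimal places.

Σxᵢ = 35, n = 4.
Posterior ∝ λ^9e^(−1λ) · λ^35e^(−4λ) = λ^44e^(−5λ), i.e. Gamma(shape=45, rate=5).
The mode of a Gamma(a, b) with a ≥ 1 (shape–rate) is (a−1)/b = 44/5 ≈ 8.800.

λ̂_MAP = 8.800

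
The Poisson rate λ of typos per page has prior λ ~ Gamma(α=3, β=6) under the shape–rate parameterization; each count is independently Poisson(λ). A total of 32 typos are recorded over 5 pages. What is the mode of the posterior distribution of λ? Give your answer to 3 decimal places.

λ̂_MAP = 3.091

Σxᵢ = 32, n = 5.
Posterior ∝ λ^2e^(−6λ) · λ^32e^(−5λ) = λ^34e^(−11λ), i.e. Gamma(shape=35, rate=11).
The mode of a Gamma(a, b) with a ≥ 1 (shape–rate) is (a−1)/b = 34/11 ≈ 3.091.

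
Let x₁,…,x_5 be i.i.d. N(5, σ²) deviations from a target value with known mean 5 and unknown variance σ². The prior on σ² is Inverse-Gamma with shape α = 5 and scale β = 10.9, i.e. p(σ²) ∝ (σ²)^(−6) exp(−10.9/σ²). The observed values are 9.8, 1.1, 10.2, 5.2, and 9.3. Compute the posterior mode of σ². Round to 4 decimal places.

σ̂²_MAP = 6.2129

Sum of squared deviations about the known mean: SS = (9.8−5)² + (1.1−5)² + (10.2−5)² + (5.2−5)² + (9.3−5)² = 83.82.
The Normal likelihood contributes (σ²)^(−n/2) exp(−SS/(2σ²)), so the posterior is Inverse-Gamma(α + n/2, β + SS/2) = Inverse-Gamma(7.5, 52.81).
The mode of Inverse-Gamma(a, b) is b/(a+1) = 52.81/8.5 ≈ 6.2129.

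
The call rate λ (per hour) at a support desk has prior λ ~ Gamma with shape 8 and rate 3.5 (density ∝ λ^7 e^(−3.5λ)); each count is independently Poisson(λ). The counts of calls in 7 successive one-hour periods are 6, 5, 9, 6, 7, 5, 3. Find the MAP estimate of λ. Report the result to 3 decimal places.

Σxᵢ = 6+5+9+6+7+5+3 = 41, with n = 7.
Posterior ∝ λ^7e^(−3.5λ) · λ^41e^(−7λ) = λ^48e^(−10.5λ), i.e. Gamma(shape=49, rate=10.5).
The mode of a Gamma(a, b) with a ≥ 1 (shape–rate) is (a−1)/b = 48/10.5 ≈ 4.571.

λ̂_MAP = 4.571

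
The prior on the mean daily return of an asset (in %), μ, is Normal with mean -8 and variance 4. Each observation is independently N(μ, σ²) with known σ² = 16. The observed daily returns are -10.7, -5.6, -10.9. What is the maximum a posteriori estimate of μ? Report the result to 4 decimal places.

n = 3; x̄ = ((-10.7) + (-5.6) + (-10.9))/3 = -27.2/3 = -136/15 ≈ -9.0667.
For a Normal prior and Normal likelihood with known variance, the posterior is Normal; its mode equals its mean, the precision-weighted average.
Prior precision 1/σ₀² = 1/4 = 0.25; data precision n/σ² = 3/16 = 0.1875.
μ̂ = (0.25·(-8) + 0.1875·(-136/15)) / (0.25 + 0.1875) = (-3.7)/0.4375 = -296/35 ≈ -8.4571.

μ̂_MAP = -8.4571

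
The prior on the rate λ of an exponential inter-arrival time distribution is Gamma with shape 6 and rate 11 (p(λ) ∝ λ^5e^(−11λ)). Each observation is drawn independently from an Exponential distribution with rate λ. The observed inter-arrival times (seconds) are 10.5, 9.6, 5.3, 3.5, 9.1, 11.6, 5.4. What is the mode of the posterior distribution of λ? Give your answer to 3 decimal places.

The Exponential(rate=λ) likelihood is ∝ λ^n e^(−λΣtᵢ). Here n = 7 and Σtᵢ = 10.5 + 9.6 + 5.3 + 3.5 + 9.1 + 11.6 + 5.4 = 55.
Posterior ∝ λ^5e^(−11λ) · λ^7e^(−55λ) = λ^12e^(−66λ), i.e. Gamma(13, 66).
Mode = (a−1)/b = 12/66 ≈ 0.182.

λ̂_MAP = 0.182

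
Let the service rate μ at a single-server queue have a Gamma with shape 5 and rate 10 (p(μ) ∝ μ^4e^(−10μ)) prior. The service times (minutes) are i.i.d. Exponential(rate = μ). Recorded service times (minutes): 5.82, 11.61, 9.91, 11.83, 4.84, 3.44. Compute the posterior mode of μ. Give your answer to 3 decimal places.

μ̂_MAP = 0.174

The Exponential(rate=μ) likelihood is ∝ μ^n e^(−μΣtᵢ). Here n = 6 and Σtᵢ = 5.82 + 11.61 + 9.91 + 11.83 + 4.84 + 3.44 = 47.45.
Posterior ∝ μ^4e^(−10μ) · μ^6e^(−47.45μ) = μ^10e^(−57.45μ), i.e. Gamma(11, 57.45).
Mode = (a−1)/b = 10/57.45 ≈ 0.174.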